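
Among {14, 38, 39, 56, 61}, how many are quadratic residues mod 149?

(14/149) = -1 → non-residue.
(38/149) = -1 → non-residue.
(39/149) = +1 → QR.
(56/149) = -1 → non-residue.
(61/149) = +1 → QR.
Total quadratic residues among the 5: 2.

2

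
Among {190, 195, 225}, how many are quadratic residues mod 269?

(190/269) = +1 → QR.
(195/269) = -1 → non-residue.
(225/269) = +1 → QR.
Total quadratic residues among the 3: 2.

2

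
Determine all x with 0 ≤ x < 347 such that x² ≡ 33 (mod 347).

Since 347 ≡ 3 (mod 4), a square root of 33 is 33^((347+1)/4) = 33^87 mod 347.
Repeated squaring: 33^2≡48, 33^4≡222, 33^8≡10, 33^16≡100, 33^32≡284, 33^64≡152 (mod 347).
33^87 = 33^(64+16+4+2+1) ≡ 53 (mod 347).
Check: 53² = 2809 ≡ 33 (mod 347). The two roots are 53 and 294.

53, 294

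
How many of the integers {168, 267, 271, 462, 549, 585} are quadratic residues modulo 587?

3

(168/587) = -1 → non-residue.
(267/587) = +1 → QR.
(271/587) = -1 → non-residue.
(462/587) = +1 → QR.
(549/587) = -1 → non-residue.
(585/587) = +1 → QR.
Total quadratic residues among the 6: 3.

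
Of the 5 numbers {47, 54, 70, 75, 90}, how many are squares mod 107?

3

(47/107) = +1 → QR.
(54/107) = -1 → non-residue.
(70/107) = -1 → non-residue.
(75/107) = +1 → QR.
(90/107) = +1 → QR.
Total quadratic residues among the 5: 3.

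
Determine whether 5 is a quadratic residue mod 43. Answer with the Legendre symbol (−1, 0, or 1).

Reciprocity: 5 ≡ 1 and 43 ≡ 3 (mod 4), so (5/43) = +(43/5).
Reduce top mod 5: now compute (3/5).
Reciprocity: 3 ≡ 3 and 5 ≡ 1 (mod 4), so (3/5) = +(5/3).
Reduce top mod 3: now compute (2/3).
Pull out 2: since 3 ≡ 3 (mod 8), (2/3) = -1.
Reached (1/3) = 1. Collecting the sign flips along the way, the symbol is -1.

-1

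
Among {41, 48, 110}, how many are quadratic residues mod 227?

2

(41/227) = -1 → non-residue.
(48/227) = +1 → QR.
(110/227) = +1 → QR.
Total quadratic residues among the 3: 2.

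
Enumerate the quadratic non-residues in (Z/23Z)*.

5, 7, 10, 11, 14, 15, 17, 19, 20, 21, 22

Square k = 1,…,11 (k and 23−k give the same square):
1²=1, 2²=4, 3²=9, 4²=16, 5²≡2, 6²≡13, 7²≡3, 8²≡18, 9²≡12, 10²≡8, 11²≡6 (mod 23).
The residues are {1, 2, 3, 4, 6, 8, 9, 12, 13, 16, 18}; the non-residues are the remaining 11 nonzero classes.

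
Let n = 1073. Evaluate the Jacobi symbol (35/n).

Reciprocity: 35 ≡ 3 and 1073 ≡ 1 (mod 4), so (35/1073) = +(1073/35).
Reduce top mod 35: now compute (23/35).
Reciprocity: 23 ≡ 3 and 35 ≡ 3 (mod 4), so (23/35) = −(35/23).
Reduce top mod 23: now compute (12/23).
Pull out 2^2: since 23 ≡ 7 (mod 8), (2/23) = +1, so (2/23)^2 = +1.
Reciprocity: 3 ≡ 3 and 23 ≡ 3 (mod 4), so (3/23) = −(23/3).
Reduce top mod 3: now compute (2/3).
Pull out 2: since 3 ≡ 3 (mod 8), (2/3) = -1.
Reached (1/3) = 1. Collecting the sign flips along the way, the symbol is -1.

-1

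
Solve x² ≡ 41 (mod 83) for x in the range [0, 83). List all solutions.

Since 83 ≡ 3 (mod 4), a square root of 41 is 41^((83+1)/4) = 41^21 mod 83.
Repeated squaring: 41^2≡21, 41^4≡26, 41^8≡12, 41^16≡61 (mod 83).
41^21 = 41^(16+4+1) ≡ 37 (mod 83).
Check: 37² = 1369 ≡ 41 (mod 83). The two roots are 37 and 46.

37, 46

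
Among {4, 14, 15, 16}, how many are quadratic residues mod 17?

3

(4/17) = +1 → QR.
(14/17) = -1 → non-residue.
(15/17) = +1 → QR.
(16/17) = +1 → QR.
Total quadratic residues among the 4: 3.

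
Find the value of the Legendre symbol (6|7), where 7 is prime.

Pull out 2: since 7 ≡ 7 (mod 8), (2/7) = +1.
Reciprocity: 3 ≡ 3 and 7 ≡ 3 (mod 4), so (3/7) = −(7/3).
Reduce top mod 3: now compute (1/3).
Reached (1/3) = 1. Collecting the sign flips along the way, the symbol is -1.

-1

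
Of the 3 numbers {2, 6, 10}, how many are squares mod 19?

1

(2/19) = -1 → non-residue.
(6/19) = +1 → QR.
(10/19) = -1 → non-residue.
Total quadratic residues among the 3: 1.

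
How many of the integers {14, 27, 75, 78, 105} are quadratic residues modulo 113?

2

(14/113) = +1 → QR.
(27/113) = -1 → non-residue.
(75/113) = -1 → non-residue.
(78/113) = -1 → non-residue.
(105/113) = +1 → QR.
Total quadratic residues among the 5: 2.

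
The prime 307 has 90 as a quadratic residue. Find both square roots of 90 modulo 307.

107, 200

Since 307 ≡ 3 (mod 4), a square root of 90 is 90^((307+1)/4) = 90^77 mod 307.
Repeated squaring: 90^2≡118, 90^4≡109, 90^8≡215, 90^16≡175, 90^32≡232, 90^64≡99 (mod 307).
90^77 = 90^(64+8+4+1) ≡ 107 (mod 307).
Check: 107² = 11449 ≡ 90 (mod 307). The two roots are 107 and 200.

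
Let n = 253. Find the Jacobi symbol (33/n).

Reciprocity: 33 ≡ 1 and 253 ≡ 1 (mod 4), so (33/253) = +(253/33).
Reduce top mod 33: now compute (22/33).
Pull out 2: since 33 ≡ 1 (mod 8), (2/33) = +1.
Reciprocity: 11 ≡ 3 and 33 ≡ 1 (mod 4), so (11/33) = +(33/11).
Reduce top mod 11: now compute (0/11).
Top reduces to 0: gcd > 1, so the symbol is 0.

0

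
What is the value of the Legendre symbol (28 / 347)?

Euler's criterion: (28/347) ≡ 28^173 (mod 347).
28^2 ≡ 90 (mod 347)
28^4 ≡ 119 (mod 347)
28^8 ≡ 281 (mod 347)
28^16 ≡ 192 (mod 347)
28^32 ≡ 82 (mod 347)
28^64 ≡ 131 (mod 347)
28^128 ≡ 158 (mod 347)
28^173 = 28^(128+32+8+4+1) ≡ 346 (mod 347).
Result is 346 ≡ −1, so (28/347) = −1.

-1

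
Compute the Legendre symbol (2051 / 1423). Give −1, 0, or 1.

First reduce: 2051 ≡ 628 (mod 1423).
Pull out 2^2: since 1423 ≡ 7 (mod 8), (2/1423) = +1, so (2/1423)^2 = +1.
Reciprocity: 157 ≡ 1 and 1423 ≡ 3 (mod 4), so (157/1423) = +(1423/157).
Reduce top mod 157: now compute (10/157).
Pull out 2: since 157 ≡ 5 (mod 8), (2/157) = -1.
Reciprocity: 5 ≡ 1 and 157 ≡ 1 (mod 4), so (5/157) = +(157/5).
Reduce top mod 5: now compute (2/5).
Pull out 2: since 5 ≡ 5 (mod 8), (2/5) = -1.
Reached (1/5) = 1. Collecting the sign flips along the way, the symbol is +1.

1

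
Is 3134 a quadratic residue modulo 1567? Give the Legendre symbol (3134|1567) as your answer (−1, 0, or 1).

0

First reduce: 3134 ≡ 0 (mod 1567).
Top reduces to 0: gcd > 1, so the symbol is 0.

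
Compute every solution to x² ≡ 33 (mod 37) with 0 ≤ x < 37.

12, 25

37 ≡ 1 (mod 4), so we find a root by search.
Trying successive values, 12² = 144 ≡ 33 (mod 37). The other root is 37 − 12 = 25.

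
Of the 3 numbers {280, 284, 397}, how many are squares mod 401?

(280/401) = +1 → QR.
(284/401) = -1 → non-residue.
(397/401) = +1 → QR.
Total quadratic residues among the 3: 2.

2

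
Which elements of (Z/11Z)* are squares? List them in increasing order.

1, 3, 4, 5, 9

Square k = 1,…,5 (k and 11−k give the same square):
1²=1, 2²=4, 3²=9, 4²≡5, 5²≡3 (mod 11).
So the quadratic residues mod 11 are {1, 3, 4, 5, 9}.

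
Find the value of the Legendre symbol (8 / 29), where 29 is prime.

-1

Pull out 2^3: since 29 ≡ 5 (mod 8), (2/29) = -1, so (2/29)^3 = -1.
Reached (1/29) = 1. Collecting the sign flips along the way, the symbol is -1.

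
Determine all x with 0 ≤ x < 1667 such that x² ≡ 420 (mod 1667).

Since 1667 ≡ 3 (mod 4), a square root of 420 is 420^((1667+1)/4) = 420^417 mod 1667.
Repeated squaring: 420^2≡1365, 420^4≡1186, 420^8≡1315, 420^16≡546, 420^32≡1390, 420^64≡47, 420^128≡542, 420^256≡372 (mod 1667).
420^417 = 420^(256+128+32+1) ≡ 956 (mod 1667).
Check: 956² = 913936 ≡ 420 (mod 1667). The two roots are 711 and 956.

711, 956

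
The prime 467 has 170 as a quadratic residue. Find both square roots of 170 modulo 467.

Since 467 ≡ 3 (mod 4), a square root of 170 is 170^((467+1)/4) = 170^117 mod 467.
Repeated squaring: 170^2≡413, 170^4≡114, 170^8≡387, 170^16≡329, 170^32≡364, 170^64≡335 (mod 467).
170^117 = 170^(64+32+16+4+1) ≡ 388 (mod 467).
Check: 388² = 150544 ≡ 170 (mod 467). The two roots are 79 and 388.

79, 388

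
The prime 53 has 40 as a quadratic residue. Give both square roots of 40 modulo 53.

53 ≡ 1 (mod 4), so we find a root by search.
Trying successive values, 26² = 676 ≡ 40 (mod 53). The other root is 53 − 26 = 27.

26, 27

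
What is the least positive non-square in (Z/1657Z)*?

5

(2/1657) = +1, so 2 is a residue.
(3/1657) = +1, so 3 is a residue.
(4/1657) = +1, so 4 is a residue.
(5/1657) = −1, so 5 is the smallest positive non-residue mod 1657.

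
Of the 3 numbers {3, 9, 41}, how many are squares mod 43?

(3/43) = -1 → non-residue.
(9/43) = +1 → QR.
(41/43) = +1 → QR.
Total quadratic residues among the 3: 2.

2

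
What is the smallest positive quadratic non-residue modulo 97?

(2/97) = +1, so 2 is a residue.
(3/97) = +1, so 3 is a residue.
(4/97) = +1, so 4 is a residue.
(5/97) = −1, so 5 is the smallest positive non-residue mod 97.

5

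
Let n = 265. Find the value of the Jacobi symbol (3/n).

Reciprocity: 3 ≡ 3 and 265 ≡ 1 (mod 4), so (3/265) = +(265/3).
Reduce top mod 3: now compute (1/3).
Reached (1/3) = 1. Collecting the sign flips along the way, the symbol is +1.

1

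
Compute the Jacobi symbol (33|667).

Reciprocity: 33 ≡ 1 and 667 ≡ 3 (mod 4), so (33/667) = +(667/33).
Reduce top mod 33: now compute (7/33).
Reciprocity: 7 ≡ 3 and 33 ≡ 1 (mod 4), so (7/33) = +(33/7).
Reduce top mod 7: now compute (5/7).
Reciprocity: 5 ≡ 1 and 7 ≡ 3 (mod 4), so (5/7) = +(7/5).
Reduce top mod 5: now compute (2/5).
Pull out 2: since 5 ≡ 5 (mod 8), (2/5) = -1.
Reached (1/5) = 1. Collecting the sign flips along the way, the symbol is -1.

-1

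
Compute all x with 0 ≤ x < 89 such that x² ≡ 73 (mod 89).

42, 47

89 ≡ 1 (mod 4), so we find a root by search.
Trying successive values, 42² = 1764 ≡ 73 (mod 89). The other root is 89 − 42 = 47.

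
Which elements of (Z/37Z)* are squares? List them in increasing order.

Square k = 1,…,18 (k and 37−k give the same square):
1²=1, 2²=4, 3²=9, 4²=16, 5²=25, 6²=36, 7²≡12, 8²≡27, 9²≡7, 10²≡26, 11²≡10, 12²≡33, 13²≡21, 14²≡11, 15²≡3, 16²≡34, 17²≡30, 18²≡28 (mod 37).
So the quadratic residues mod 37 are {1, 3, 4, 7, 9, 10, 11, 12, 16, 21, 25, 26, 27, 28, 30, 33, 34, 36}.

1 3 4 7 9 10 11 12 16 21 25 26 27 28 30 33 34 36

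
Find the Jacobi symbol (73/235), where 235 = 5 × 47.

1

Reciprocity: 73 ≡ 1 and 235 ≡ 3 (mod 4), so (73/235) = +(235/73).
Reduce top mod 73: now compute (16/73).
Pull out 2^4: since 73 ≡ 1 (mod 8), (2/73) = +1, so (2/73)^4 = +1.
Reached (1/73) = 1. Collecting the sign flips along the way, the symbol is +1.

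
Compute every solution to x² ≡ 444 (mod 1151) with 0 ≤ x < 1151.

563, 588

Since 1151 ≡ 3 (mod 4), a square root of 444 is 444^((1151+1)/4) = 444^288 mod 1151.
Repeated squaring: 444^2≡315, 444^4≡239, 444^8≡722, 444^16≡1032, 444^32≡349, 444^64≡946, 444^128≡589, 444^256≡470 (mod 1151).
444^288 = 444^(256+32) ≡ 588 (mod 1151).
Check: 588² = 345744 ≡ 444 (mod 1151). The two roots are 563 and 588.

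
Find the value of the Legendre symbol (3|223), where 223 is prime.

-1

Reciprocity: 3 ≡ 3 and 223 ≡ 3 (mod 4), so (3/223) = −(223/3).
Reduce top mod 3: now compute (1/3).
Reached (1/3) = 1. Collecting the sign flips along the way, the symbol is -1.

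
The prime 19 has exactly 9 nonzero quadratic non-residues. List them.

Square k = 1,…,9 (k and 19−k give the same square):
1²=1, 2²=4, 3²=9, 4²=16, 5²≡6, 6²≡17, 7²≡11, 8²≡7, 9²≡5 (mod 19).
The residues are {1, 4, 5, 6, 7, 9, 11, 16, 17}; the non-residues are the remaining 9 nonzero classes.

2,3,8,10,12,13,14,15,18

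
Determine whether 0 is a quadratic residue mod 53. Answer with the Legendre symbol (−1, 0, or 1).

0

Top reduces to 0: gcd > 1, so the symbol is 0.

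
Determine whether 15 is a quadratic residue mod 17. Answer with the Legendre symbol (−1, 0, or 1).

Reciprocity: 15 ≡ 3 and 17 ≡ 1 (mod 4), so (15/17) = +(17/15).
Reduce top mod 15: now compute (2/15).
Pull out 2: since 15 ≡ 7 (mod 8), (2/15) = +1.
Reached (1/15) = 1. Collecting the sign flips along the way, the symbol is +1.

1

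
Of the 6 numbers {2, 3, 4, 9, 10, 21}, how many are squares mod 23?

4

(2/23) = +1 → QR.
(3/23) = +1 → QR.
(4/23) = +1 → QR.
(9/23) = +1 → QR.
(10/23) = -1 → non-residue.
(21/23) = -1 → non-residue.
Total quadratic residues among the 6: 4.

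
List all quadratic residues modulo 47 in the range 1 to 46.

Square k = 1,…,23 (k and 47−k give the same square):
1²=1, 2²=4, 3²=9, 4²=16, 5²=25, 6²=36, 7²≡2, 8²≡17, 9²≡34, 10²≡6, 11²≡27, 12²≡3, 13²≡28, 14²≡8, 15²≡37, 16²≡21, 17²≡7, 18²≡42, 19²≡32, 20²≡24, 21²≡18, 22²≡14, 23²≡12 (mod 47).
So the quadratic residues mod 47 are {1, 2, 3, 4, 6, 7, 8, 9, 12, 14, 16, 17, 18, 21, 24, 25, 27, 28, 32, 34, 36, 37, 42}.

1,2,3,4,6,7,8,9,12,14,16,17,18,21,24,25,27,28,32,34,36,37,42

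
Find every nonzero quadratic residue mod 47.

Square k = 1,…,23 (k and 47−k give the same square):
1²=1, 2²=4, 3²=9, 4²=16, 5²=25, 6²=36, 7²≡2, 8²≡17, 9²≡34, 10²≡6, 11²≡27, 12²≡3, 13²≡28, 14²≡8, 15²≡37, 16²≡21, 17²≡7, 18²≡42, 19²≡32, 20²≡24, 21²≡18, 22²≡14, 23²≡12 (mod 47).
So the quadratic residues mod 47 are {1, 2, 3, 4, 6, 7, 8, 9, 12, 14, 16, 17, 18, 21, 24, 25, 27, 28, 32, 34, 36, 37, 42}.

1, 2, 3, 4, 6, 7, 8, 9, 12, 14, 16, 17, 18, 21, 24, 25, 27, 28, 32, 34, 36, 37, 42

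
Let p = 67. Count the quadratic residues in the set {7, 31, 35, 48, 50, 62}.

2

(7/67) = -1 → non-residue.
(31/67) = -1 → non-residue.
(35/67) = +1 → QR.
(48/67) = -1 → non-residue.
(50/67) = -1 → non-residue.
(62/67) = +1 → QR.
Total quadratic residues among the 6: 2.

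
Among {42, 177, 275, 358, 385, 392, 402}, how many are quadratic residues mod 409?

(42/409) = -1 → non-residue.
(177/409) = -1 → non-residue.
(275/409) = -1 → non-residue.
(358/409) = +1 → QR.
(385/409) = +1 → QR.
(392/409) = +1 → QR.
(402/409) = -1 → non-residue.
Total quadratic residues among the 7: 3.

3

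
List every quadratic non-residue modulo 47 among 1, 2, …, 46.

5,10,11,13,15,19,20,22,23,26,29,30,31,33,35,38,39,40,41,43,44,45,46

Square k = 1,…,23 (k and 47−k give the same square):
1²=1, 2²=4, 3²=9, 4²=16, 5²=25, 6²=36, 7²≡2, 8²≡17, 9²≡34, 10²≡6, 11²≡27, 12²≡3, 13²≡28, 14²≡8, 15²≡37, 16²≡21, 17²≡7, 18²≡42, 19²≡32, 20²≡24, 21²≡18, 22²≡14, 23²≡12 (mod 47).
The residues are {1, 2, 3, 4, 6, 7, 8, 9, 12, 14, 16, 17, 18, 21, 24, 25, 27, 28, 32, 34, 36, 37, 42}; the non-residues are the remaining 23 nonzero classes.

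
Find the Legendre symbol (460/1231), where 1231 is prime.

Pull out 2^2: since 1231 ≡ 7 (mod 8), (2/1231) = +1, so (2/1231)^2 = +1.
Reciprocity: 115 ≡ 3 and 1231 ≡ 3 (mod 4), so (115/1231) = −(1231/115).
Reduce top mod 115: now compute (81/115).
Reciprocity: 81 ≡ 1 and 115 ≡ 3 (mod 4), so (81/115) = +(115/81).
Reduce top mod 81: now compute (34/81).
Pull out 2: since 81 ≡ 1 (mod 8), (2/81) = +1.
Reciprocity: 17 ≡ 1 and 81 ≡ 1 (mod 4), so (17/81) = +(81/17).
Reduce top mod 17: now compute (13/17).
Reciprocity: 13 ≡ 1 and 17 ≡ 1 (mod 4), so (13/17) = +(17/13).
Reduce top mod 13: now compute (4/13).
Pull out 2^2: since 13 ≡ 5 (mod 8), (2/13) = -1, so (2/13)^2 = +1.
Reached (1/13) = 1. Collecting the sign flips along the way, the symbol is -1.

-1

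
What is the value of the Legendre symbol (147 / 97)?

1

Euler's criterion: (147/97) ≡ 50^48 (mod 97).
50^2 ≡ 75 (mod 97)
50^4 ≡ 96 (mod 97)
50^8 ≡ 1 (mod 97)
50^16 ≡ 1 (mod 97)
50^32 ≡ 1 (mod 97)
50^48 = 50^(32+16) ≡ 1 (mod 97).
Result is 1, so (147/97) = 1.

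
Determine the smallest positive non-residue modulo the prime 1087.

3

(2/1087) = +1, so 2 is a residue.
(3/1087) = −1, so 3 is the smallest positive non-residue mod 1087.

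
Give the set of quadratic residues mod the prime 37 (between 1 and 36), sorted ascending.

Square k = 1,…,18 (k and 37−k give the same square):
1²=1, 2²=4, 3²=9, 4²=16, 5²=25, 6²=36, 7²≡12, 8²≡27, 9²≡7, 10²≡26, 11²≡10, 12²≡33, 13²≡21, 14²≡11, 15²≡3, 16²≡34, 17²≡30, 18²≡28 (mod 37).
So the quadratic residues mod 37 are {1, 3, 4, 7, 9, 10, 11, 12, 16, 21, 25, 26, 27, 28, 30, 33, 34, 36}.

1 3 4 7 9 10 11 12 16 21 25 26 27 28 30 33 34 36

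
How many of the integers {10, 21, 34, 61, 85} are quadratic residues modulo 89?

4

(10/89) = +1 → QR.
(21/89) = +1 → QR.
(34/89) = +1 → QR.
(61/89) = -1 → non-residue.
(85/89) = +1 → QR.
Total quadratic residues among the 5: 4.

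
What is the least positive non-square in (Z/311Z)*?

(2/311) = +1, so 2 is a residue.
(3/311) = +1, so 3 is a residue.
(4/311) = +1, so 4 is a residue.
(5/311) = +1, so 5 is a residue.
(6/311) = +1, so 6 is a residue.
(7/311) = +1, so 7 is a residue.
(8/311) = +1, so 8 is a residue.
(9/311) = +1, so 9 is a residue.
(10/311) = +1, so 10 is a residue.
(11/311) = −1, so 11 is the smallest positive non-residue mod 311.

11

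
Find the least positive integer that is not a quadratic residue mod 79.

(2/79) = +1, so 2 is a residue.
(3/79) = −1, so 3 is the smallest positive non-residue mod 79.

3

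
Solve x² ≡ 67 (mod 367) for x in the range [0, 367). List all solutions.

Since 367 ≡ 3 (mod 4), a square root of 67 is 67^((367+1)/4) = 67^92 mod 367.
Repeated squaring: 67^2≡85, 67^4≡252, 67^8≡13, 67^16≡169, 67^32≡302, 67^64≡188 (mod 367).
67^92 = 67^(64+16+8+4) ≡ 202 (mod 367).
Check: 202² = 40804 ≡ 67 (mod 367). The two roots are 165 and 202.

165, 202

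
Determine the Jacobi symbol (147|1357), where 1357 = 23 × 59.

1

Reciprocity: 147 ≡ 3 and 1357 ≡ 1 (mod 4), so (147/1357) = +(1357/147).
Reduce top mod 147: now compute (34/147).
Pull out 2: since 147 ≡ 3 (mod 8), (2/147) = -1.
Reciprocity: 17 ≡ 1 and 147 ≡ 3 (mod 4), so (17/147) = +(147/17).
Reduce top mod 17: now compute (11/17).
Reciprocity: 11 ≡ 3 and 17 ≡ 1 (mod 4), so (11/17) = +(17/11).
Reduce top mod 11: now compute (6/11).
Pull out 2: since 11 ≡ 3 (mod 8), (2/11) = -1.
Reciprocity: 3 ≡ 3 and 11 ≡ 3 (mod 4), so (3/11) = −(11/3).
Reduce top mod 3: now compute (2/3).
Pull out 2: since 3 ≡ 3 (mod 8), (2/3) = -1.
Reached (1/3) = 1. Collecting the sign flips along the way, the symbol is +1.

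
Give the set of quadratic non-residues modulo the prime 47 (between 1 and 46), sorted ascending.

Square k = 1,…,23 (k and 47−k give the same square):
1²=1, 2²=4, 3²=9, 4²=16, 5²=25, 6²=36, 7²≡2, 8²≡17, 9²≡34, 10²≡6, 11²≡27, 12²≡3, 13²≡28, 14²≡8, 15²≡37, 16²≡21, 17²≡7, 18²≡42, 19²≡32, 20²≡24, 21²≡18, 22²≡14, 23²≡12 (mod 47).
The residues are {1, 2, 3, 4, 6, 7, 8, 9, 12, 14, 16, 17, 18, 21, 24, 25, 27, 28, 32, 34, 36, 37, 42}; the non-residues are the remaining 23 nonzero classes.

5,10,11,13,15,19,20,22,23,26,29,30,31,33,35,38,39,40,41,43,44,45,46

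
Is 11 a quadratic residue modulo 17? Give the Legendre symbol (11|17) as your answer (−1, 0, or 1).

Reciprocity: 11 ≡ 3 and 17 ≡ 1 (mod 4), so (11/17) = +(17/11).
Reduce top mod 11: now compute (6/11).
Pull out 2: since 11 ≡ 3 (mod 8), (2/11) = -1.
Reciprocity: 3 ≡ 3 and 11 ≡ 3 (mod 4), so (3/11) = −(11/3).
Reduce top mod 3: now compute (2/3).
Pull out 2: since 3 ≡ 3 (mod 8), (2/3) = -1.
Reached (1/3) = 1. Collecting the sign flips along the way, the symbol is -1.

-1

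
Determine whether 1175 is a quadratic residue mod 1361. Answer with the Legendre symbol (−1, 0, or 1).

Reciprocity: 1175 ≡ 3 and 1361 ≡ 1 (mod 4), so (1175/1361) = +(1361/1175).
Reduce top mod 1175: now compute (186/1175).
Pull out 2: since 1175 ≡ 7 (mod 8), (2/1175) = +1.
Reciprocity: 93 ≡ 1 and 1175 ≡ 3 (mod 4), so (93/1175) = +(1175/93).
Reduce top mod 93: now compute (59/93).
Reciprocity: 59 ≡ 3 and 93 ≡ 1 (mod 4), so (59/93) = +(93/59).
Reduce top mod 59: now compute (34/59).
Pull out 2: since 59 ≡ 3 (mod 8), (2/59) = -1.
Reciprocity: 17 ≡ 1 and 59 ≡ 3 (mod 4), so (17/59) = +(59/17).
Reduce top mod 17: now compute (8/17).
Pull out 2^3: since 17 ≡ 1 (mod 8), (2/17) = +1, so (2/17)^3 = +1.
Reached (1/17) = 1. Collecting the sign flips along the way, the symbol is -1.

-1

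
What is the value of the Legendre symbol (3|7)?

-1

Reciprocity: 3 ≡ 3 and 7 ≡ 3 (mod 4), so (3/7) = −(7/3).
Reduce top mod 3: now compute (1/3).
Reached (1/3) = 1. Collecting the sign flips along the way, the symbol is -1.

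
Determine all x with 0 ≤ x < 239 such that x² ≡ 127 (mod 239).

Since 239 ≡ 3 (mod 4), a square root of 127 is 127^((239+1)/4) = 127^60 mod 239.
Repeated squaring: 127^2≡116, 127^4≡72, 127^8≡165, 127^16≡218, 127^32≡202 (mod 239).
127^60 = 127^(32+16+8+4) ≡ 102 (mod 239).
Check: 102² = 10404 ≡ 127 (mod 239). The two roots are 102 and 137.

102, 137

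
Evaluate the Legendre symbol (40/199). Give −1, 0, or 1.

1

Pull out 2^3: since 199 ≡ 7 (mod 8), (2/199) = +1, so (2/199)^3 = +1.
Reciprocity: 5 ≡ 1 and 199 ≡ 3 (mod 4), so (5/199) = +(199/5).
Reduce top mod 5: now compute (4/5).
Pull out 2^2: since 5 ≡ 5 (mod 8), (2/5) = -1, so (2/5)^2 = +1.
Reached (1/5) = 1. Collecting the sign flips along the way, the symbol is +1.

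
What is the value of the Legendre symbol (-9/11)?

First reduce: -9 ≡ 2 (mod 11).
Pull out 2: since 11 ≡ 3 (mod 8), (2/11) = -1.
Reached (1/11) = 1. Collecting the sign flips along the way, the symbol is -1.

-1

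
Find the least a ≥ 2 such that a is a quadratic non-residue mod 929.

3

(2/929) = +1, so 2 is a residue.
(3/929) = −1, so 3 is the smallest positive non-residue mod 929.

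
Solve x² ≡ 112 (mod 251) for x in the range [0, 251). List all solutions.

83, 168

Since 251 ≡ 3 (mod 4), a square root of 112 is 112^((251+1)/4) = 112^63 mod 251.
Repeated squaring: 112^2≡245, 112^4≡36, 112^8≡41, 112^16≡175, 112^32≡3 (mod 251).
112^63 = 112^(32+16+8+4+2+1) ≡ 83 (mod 251).
Check: 83² = 6889 ≡ 112 (mod 251). The two roots are 83 and 168.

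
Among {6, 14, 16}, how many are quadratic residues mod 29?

2

(6/29) = +1 → QR.
(14/29) = -1 → non-residue.
(16/29) = +1 → QR.
Total quadratic residues among the 3: 2.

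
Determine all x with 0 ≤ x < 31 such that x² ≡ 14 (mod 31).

Since 31 ≡ 3 (mod 4), a square root of 14 is 14^((31+1)/4) = 14^8 mod 31.
Repeated squaring: 14^2≡10, 14^4≡7, 14^8≡18 (mod 31).
14^8 = 14^(8) ≡ 18 (mod 31).
Check: 18² = 324 ≡ 14 (mod 31). The two roots are 13 and 18.

13, 18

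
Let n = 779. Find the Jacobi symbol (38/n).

Pull out 2: since 779 ≡ 3 (mod 8), (2/779) = -1.
Reciprocity: 19 ≡ 3 and 779 ≡ 3 (mod 4), so (19/779) = −(779/19).
Reduce top mod 19: now compute (0/19).
Top reduces to 0: gcd > 1, so the symbol is 0.

0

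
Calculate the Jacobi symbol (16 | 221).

1

Pull out 2^4: since 221 ≡ 5 (mod 8), (2/221) = -1, so (2/221)^4 = +1.
Reached (1/221) = 1. Collecting the sign flips along the way, the symbol is +1.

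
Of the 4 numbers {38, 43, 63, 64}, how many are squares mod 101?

2

(38/101) = -1 → non-residue.
(43/101) = +1 → QR.
(63/101) = -1 → non-residue.
(64/101) = +1 → QR.
Total quadratic residues among the 4: 2.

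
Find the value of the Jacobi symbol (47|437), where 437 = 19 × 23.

1

Reciprocity: 47 ≡ 3 and 437 ≡ 1 (mod 4), so (47/437) = +(437/47).
Reduce top mod 47: now compute (14/47).
Pull out 2: since 47 ≡ 7 (mod 8), (2/47) = +1.
Reciprocity: 7 ≡ 3 and 47 ≡ 3 (mod 4), so (7/47) = −(47/7).
Reduce top mod 7: now compute (5/7).
Reciprocity: 5 ≡ 1 and 7 ≡ 3 (mod 4), so (5/7) = +(7/5).
Reduce top mod 5: now compute (2/5).
Pull out 2: since 5 ≡ 5 (mod 8), (2/5) = -1.
Reached (1/5) = 1. Collecting the sign flips along the way, the symbol is +1.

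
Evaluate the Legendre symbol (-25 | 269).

1

First reduce: -25 ≡ 244 (mod 269).
Pull out 2^2: since 269 ≡ 5 (mod 8), (2/269) = -1, so (2/269)^2 = +1.
Reciprocity: 61 ≡ 1 and 269 ≡ 1 (mod 4), so (61/269) = +(269/61).
Reduce top mod 61: now compute (25/61).
Reciprocity: 25 ≡ 1 and 61 ≡ 1 (mod 4), so (25/61) = +(61/25).
Reduce top mod 25: now compute (11/25).
Reciprocity: 11 ≡ 3 and 25 ≡ 1 (mod 4), so (11/25) = +(25/11).
Reduce top mod 11: now compute (3/11).
Reciprocity: 3 ≡ 3 and 11 ≡ 3 (mod 4), so (3/11) = −(11/3).
Reduce top mod 3: now compute (2/3).
Pull out 2: since 3 ≡ 3 (mod 8), (2/3) = -1.
Reached (1/3) = 1. Collecting the sign flips along the way, the symbol is +1.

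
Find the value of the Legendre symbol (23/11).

First reduce: 23 ≡ 1 (mod 11).
Reached (1/11) = 1. Collecting the sign flips along the way, the symbol is +1.

1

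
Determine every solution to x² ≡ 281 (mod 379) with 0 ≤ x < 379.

82, 297

Since 379 ≡ 3 (mod 4), a square root of 281 is 281^((379+1)/4) = 281^95 mod 379.
Repeated squaring: 281^2≡129, 281^4≡344, 281^8≡88, 281^16≡164, 281^32≡366, 281^64≡169 (mod 379).
281^95 = 281^(64+16+8+4+2+1) ≡ 297 (mod 379).
Check: 297² = 88209 ≡ 281 (mod 379). The two roots are 82 and 297.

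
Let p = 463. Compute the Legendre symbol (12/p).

Euler's criterion: (12/463) ≡ 12^231 (mod 463).
12^2 ≡ 144 (mod 463)
12^4 ≡ 364 (mod 463)
12^8 ≡ 78 (mod 463)
12^16 ≡ 65 (mod 463)
12^32 ≡ 58 (mod 463)
12^64 ≡ 123 (mod 463)
12^128 ≡ 313 (mod 463)
12^231 = 12^(128+64+32+4+2+1) ≡ 462 (mod 463).
Result is 462 ≡ −1, so (12/463) = −1.

-1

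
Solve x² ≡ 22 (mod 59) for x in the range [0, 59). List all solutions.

Since 59 ≡ 3 (mod 4), a square root of 22 is 22^((59+1)/4) = 22^15 mod 59.
Repeated squaring: 22^2≡12, 22^4≡26, 22^8≡27 (mod 59).
22^15 = 22^(8+4+2+1) ≡ 9 (mod 59).
Check: 9² = 81 ≡ 22 (mod 59). The two roots are 9 and 50.

9, 50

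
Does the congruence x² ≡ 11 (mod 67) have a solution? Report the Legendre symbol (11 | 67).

-1

Reciprocity: 11 ≡ 3 and 67 ≡ 3 (mod 4), so (11/67) = −(67/11).
Reduce top mod 11: now compute (1/11).
Reached (1/11) = 1. Collecting the sign flips along the way, the symbol is -1.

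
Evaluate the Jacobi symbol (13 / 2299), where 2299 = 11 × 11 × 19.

-1

Reciprocity: 13 ≡ 1 and 2299 ≡ 3 (mod 4), so (13/2299) = +(2299/13).
Reduce top mod 13: now compute (11/13).
Reciprocity: 11 ≡ 3 and 13 ≡ 1 (mod 4), so (11/13) = +(13/11).
Reduce top mod 11: now compute (2/11).
Pull out 2: since 11 ≡ 3 (mod 8), (2/11) = -1.
Reached (1/11) = 1. Collecting the sign flips along the way, the symbol is -1.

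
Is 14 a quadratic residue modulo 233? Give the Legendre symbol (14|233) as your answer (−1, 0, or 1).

Pull out 2: since 233 ≡ 1 (mod 8), (2/233) = +1.
Reciprocity: 7 ≡ 3 and 233 ≡ 1 (mod 4), so (7/233) = +(233/7).
Reduce top mod 7: now compute (2/7).
Pull out 2: since 7 ≡ 7 (mod 8), (2/7) = +1.
Reached (1/7) = 1. Collecting the sign flips along the way, the symbol is +1.

1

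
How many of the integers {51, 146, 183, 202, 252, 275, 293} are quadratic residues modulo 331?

(51/331) = -1 → non-residue.
(146/331) = +1 → QR.
(183/331) = +1 → QR.
(202/331) = +1 → QR.
(252/331) = -1 → non-residue.
(275/331) = -1 → non-residue.
(293/331) = +1 → QR.
Total quadratic residues among the 7: 4.

4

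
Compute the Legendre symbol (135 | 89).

-1

First reduce: 135 ≡ 46 (mod 89).
Pull out 2: since 89 ≡ 1 (mod 8), (2/89) = +1.
Reciprocity: 23 ≡ 3 and 89 ≡ 1 (mod 4), so (23/89) = +(89/23).
Reduce top mod 23: now compute (20/23).
Pull out 2^2: since 23 ≡ 7 (mod 8), (2/23) = +1, so (2/23)^2 = +1.
Reciprocity: 5 ≡ 1 and 23 ≡ 3 (mod 4), so (5/23) = +(23/5).
Reduce top mod 5: now compute (3/5).
Reciprocity: 3 ≡ 3 and 5 ≡ 1 (mod 4), so (3/5) = +(5/3).
Reduce top mod 3: now compute (2/3).
Pull out 2: since 3 ≡ 3 (mod 8), (2/3) = -1.
Reached (1/3) = 1. Collecting the sign flips along the way, the symbol is -1.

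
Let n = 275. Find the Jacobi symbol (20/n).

Pull out 2^2: since 275 ≡ 3 (mod 8), (2/275) = -1, so (2/275)^2 = +1.
Reciprocity: 5 ≡ 1 and 275 ≡ 3 (mod 4), so (5/275) = +(275/5).
Reduce top mod 5: now compute (0/5).
Top reduces to 0: gcd > 1, so the symbol is 0.

0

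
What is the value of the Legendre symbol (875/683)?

First reduce: 875 ≡ 192 (mod 683).
Pull out 2^6: since 683 ≡ 3 (mod 8), (2/683) = -1, so (2/683)^6 = +1.
Reciprocity: 3 ≡ 3 and 683 ≡ 3 (mod 4), so (3/683) = −(683/3).
Reduce top mod 3: now compute (2/3).
Pull out 2: since 3 ≡ 3 (mod 8), (2/3) = -1.
Reached (1/3) = 1. Collecting the sign flips along the way, the symbol is +1.

1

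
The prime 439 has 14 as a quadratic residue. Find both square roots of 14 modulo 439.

Since 439 ≡ 3 (mod 4), a square root of 14 is 14^((439+1)/4) = 14^110 mod 439.
Repeated squaring: 14^2≡196, 14^4≡223, 14^8≡122, 14^16≡397, 14^32≡8, 14^64≡64 (mod 439).
14^110 = 14^(64+32+8+4+2) ≡ 392 (mod 439).
Check: 392² = 153664 ≡ 14 (mod 439). The two roots are 47 and 392.

47, 392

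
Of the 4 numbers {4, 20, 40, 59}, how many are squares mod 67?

(4/67) = +1 → QR.
(20/67) = -1 → non-residue.
(40/67) = +1 → QR.
(59/67) = +1 → QR.
Total quadratic residues among the 4: 3.

3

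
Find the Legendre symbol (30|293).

Pull out 2: since 293 ≡ 5 (mod 8), (2/293) = -1.
Reciprocity: 15 ≡ 3 and 293 ≡ 1 (mod 4), so (15/293) = +(293/15).
Reduce top mod 15: now compute (8/15).
Pull out 2^3: since 15 ≡ 7 (mod 8), (2/15) = +1, so (2/15)^3 = +1.
Reached (1/15) = 1. Collecting the sign flips along the way, the symbol is -1.

-1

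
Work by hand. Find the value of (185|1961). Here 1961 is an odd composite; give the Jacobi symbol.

0

Reciprocity: 185 ≡ 1 and 1961 ≡ 1 (mod 4), so (185/1961) = +(1961/185).
Reduce top mod 185: now compute (111/185).
Reciprocity: 111 ≡ 3 and 185 ≡ 1 (mod 4), so (111/185) = +(185/111).
Reduce top mod 111: now compute (74/111).
Pull out 2: since 111 ≡ 7 (mod 8), (2/111) = +1.
Reciprocity: 37 ≡ 1 and 111 ≡ 3 (mod 4), so (37/111) = +(111/37).
Reduce top mod 37: now compute (0/37).
Top reduces to 0: gcd > 1, so the symbol is 0.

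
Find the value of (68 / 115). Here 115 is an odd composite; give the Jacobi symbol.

1

Pull out 2^2: since 115 ≡ 3 (mod 8), (2/115) = -1, so (2/115)^2 = +1.
Reciprocity: 17 ≡ 1 and 115 ≡ 3 (mod 4), so (17/115) = +(115/17).
Reduce top mod 17: now compute (13/17).
Reciprocity: 13 ≡ 1 and 17 ≡ 1 (mod 4), so (13/17) = +(17/13).
Reduce top mod 13: now compute (4/13).
Pull out 2^2: since 13 ≡ 5 (mod 8), (2/13) = -1, so (2/13)^2 = +1.
Reached (1/13) = 1. Collecting the sign flips along the way, the symbol is +1.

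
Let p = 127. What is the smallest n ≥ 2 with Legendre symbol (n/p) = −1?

(2/127) = +1, so 2 is a residue.
(3/127) = −1, so 3 is the smallest positive non-residue mod 127.

3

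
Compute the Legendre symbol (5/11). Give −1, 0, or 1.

Reciprocity: 5 ≡ 1 and 11 ≡ 3 (mod 4), so (5/11) = +(11/5).
Reduce top mod 5: now compute (1/5).
Reached (1/5) = 1. Collecting the sign flips along the way, the symbol is +1.

1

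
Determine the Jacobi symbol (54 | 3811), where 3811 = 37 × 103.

1

Pull out 2: since 3811 ≡ 3 (mod 8), (2/3811) = -1.
Reciprocity: 27 ≡ 3 and 3811 ≡ 3 (mod 4), so (27/3811) = −(3811/27).
Reduce top mod 27: now compute (4/27).
Pull out 2^2: since 27 ≡ 3 (mod 8), (2/27) = -1, so (2/27)^2 = +1.
Reached (1/27) = 1. Collecting the sign flips along the way, the symbol is +1.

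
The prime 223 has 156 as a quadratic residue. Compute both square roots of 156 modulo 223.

80, 143

Since 223 ≡ 3 (mod 4), a square root of 156 is 156^((223+1)/4) = 156^56 mod 223.
Repeated squaring: 156^2≡29, 156^4≡172, 156^8≡148, 156^16≡50, 156^32≡47 (mod 223).
156^56 = 156^(32+16+8) ≡ 143 (mod 223).
Check: 143² = 20449 ≡ 156 (mod 223). The two roots are 80 and 143.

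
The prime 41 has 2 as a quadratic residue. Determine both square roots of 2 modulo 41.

17, 24

41 ≡ 1 (mod 4), so we find a root by search.
Trying successive values, 17² = 289 ≡ 2 (mod 41). The other root is 41 − 17 = 24.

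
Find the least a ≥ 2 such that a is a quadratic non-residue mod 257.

(2/257) = +1, so 2 is a residue.
(3/257) = −1, so 3 is the smallest positive non-residue mod 257.

3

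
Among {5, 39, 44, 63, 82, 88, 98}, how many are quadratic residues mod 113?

5

(5/113) = -1 → non-residue.
(39/113) = -1 → non-residue.
(44/113) = +1 → QR.
(63/113) = +1 → QR.
(82/113) = +1 → QR.
(88/113) = +1 → QR.
(98/113) = +1 → QR.
Total quadratic residues among the 7: 5.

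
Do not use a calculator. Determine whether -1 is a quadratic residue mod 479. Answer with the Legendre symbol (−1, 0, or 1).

Euler's criterion: (-1/479) ≡ 478^239 (mod 479).
478^2 ≡ 1 (mod 479)
478^4 ≡ 1 (mod 479)
478^8 ≡ 1 (mod 479)
478^16 ≡ 1 (mod 479)
478^32 ≡ 1 (mod 479)
478^64 ≡ 1 (mod 479)
478^128 ≡ 1 (mod 479)
478^239 = 478^(128+64+32+8+4+2+1) ≡ 478 (mod 479).
Result is 478 ≡ −1, so (-1/479) = −1.

-1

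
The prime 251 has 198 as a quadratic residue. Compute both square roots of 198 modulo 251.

Since 251 ≡ 3 (mod 4), a square root of 198 is 198^((251+1)/4) = 198^63 mod 251.
Repeated squaring: 198^2≡48, 198^4≡45, 198^8≡17, 198^16≡38, 198^32≡189 (mod 251).
198^63 = 198^(32+16+8+4+2+1) ≡ 169 (mod 251).
Check: 169² = 28561 ≡ 198 (mod 251). The two roots are 82 and 169.

82, 169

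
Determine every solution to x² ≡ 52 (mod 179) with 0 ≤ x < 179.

Since 179 ≡ 3 (mod 4), a square root of 52 is 52^((179+1)/4) = 52^45 mod 179.
Repeated squaring: 52^2≡19, 52^4≡3, 52^8≡9, 52^16≡81, 52^32≡117 (mod 179).
52^45 = 52^(32+8+4+1) ≡ 125 (mod 179).
Check: 125² = 15625 ≡ 52 (mod 179). The two roots are 54 and 125.

54, 125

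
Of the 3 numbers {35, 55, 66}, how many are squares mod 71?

0

(35/71) = -1 → non-residue.
(55/71) = -1 → non-residue.
(66/71) = -1 → non-residue.
Total quadratic residues among the 3: 0.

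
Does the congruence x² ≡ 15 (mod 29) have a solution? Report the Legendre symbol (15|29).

-1

Reciprocity: 15 ≡ 3 and 29 ≡ 1 (mod 4), so (15/29) = +(29/15).
Reduce top mod 15: now compute (14/15).
Pull out 2: since 15 ≡ 7 (mod 8), (2/15) = +1.
Reciprocity: 7 ≡ 3 and 15 ≡ 3 (mod 4), so (7/15) = −(15/7).
Reduce top mod 7: now compute (1/7).
Reached (1/7) = 1. Collecting the sign flips along the way, the symbol is -1.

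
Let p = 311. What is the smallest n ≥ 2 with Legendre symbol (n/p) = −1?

(2/311) = +1, so 2 is a residue.
(3/311) = +1, so 3 is a residue.
(4/311) = +1, so 4 is a residue.
(5/311) = +1, so 5 is a residue.
(6/311) = +1, so 6 is a residue.
(7/311) = +1, so 7 is a residue.
(8/311) = +1, so 8 is a residue.
(9/311) = +1, so 9 is a residue.
(10/311) = +1, so 10 is a residue.
(11/311) = −1, so 11 is the smallest positive non-residue mod 311.

11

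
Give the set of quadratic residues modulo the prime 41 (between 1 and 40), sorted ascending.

Square k = 1,…,20 (k and 41−k give the same square):
1²=1, 2²=4, 3²=9, 4²=16, 5²=25, 6²=36, 7²≡8, 8²≡23, 9²≡40, 10²≡18, 11²≡39, 12²≡21, 13²≡5, 14²≡32, 15²≡20, 16²≡10, 17²≡2, 18²≡37, 19²≡33, 20²≡31 (mod 41).
So the quadratic residues mod 41 are {1, 2, 4, 5, 8, 9, 10, 16, 18, 20, 21, 23, 25, 31, 32, 33, 36, 37, 39, 40}.

1, 2, 4, 5, 8, 9, 10, 16, 18, 20, 21, 23, 25, 31, 32, 33, 36, 37, 39, 40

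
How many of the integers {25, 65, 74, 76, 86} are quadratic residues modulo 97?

3

(25/97) = +1 → QR.
(65/97) = +1 → QR.
(74/97) = -1 → non-residue.
(76/97) = -1 → non-residue.
(86/97) = +1 → QR.
Total quadratic residues among the 5: 3.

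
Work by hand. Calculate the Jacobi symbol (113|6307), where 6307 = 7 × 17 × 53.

-1

Reciprocity: 113 ≡ 1 and 6307 ≡ 3 (mod 4), so (113/6307) = +(6307/113).
Reduce top mod 113: now compute (92/113).
Pull out 2^2: since 113 ≡ 1 (mod 8), (2/113) = +1, so (2/113)^2 = +1.
Reciprocity: 23 ≡ 3 and 113 ≡ 1 (mod 4), so (23/113) = +(113/23).
Reduce top mod 23: now compute (21/23).
Reciprocity: 21 ≡ 1 and 23 ≡ 3 (mod 4), so (21/23) = +(23/21).
Reduce top mod 21: now compute (2/21).
Pull out 2: since 21 ≡ 5 (mod 8), (2/21) = -1.
Reached (1/21) = 1. Collecting the sign flips along the way, the symbol is -1.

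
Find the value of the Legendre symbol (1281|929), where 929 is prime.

1

First reduce: 1281 ≡ 352 (mod 929).
Pull out 2^5: since 929 ≡ 1 (mod 8), (2/929) = +1, so (2/929)^5 = +1.
Reciprocity: 11 ≡ 3 and 929 ≡ 1 (mod 4), so (11/929) = +(929/11).
Reduce top mod 11: now compute (5/11).
Reciprocity: 5 ≡ 1 and 11 ≡ 3 (mod 4), so (5/11) = +(11/5).
Reduce top mod 5: now compute (1/5).
Reached (1/5) = 1. Collecting the sign flips along the way, the symbol is +1.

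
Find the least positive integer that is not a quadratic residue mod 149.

(2/149) = −1, so 2 is the smallest positive non-residue mod 149.

2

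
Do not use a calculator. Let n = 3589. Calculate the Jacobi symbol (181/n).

-1

Reciprocity: 181 ≡ 1 and 3589 ≡ 1 (mod 4), so (181/3589) = +(3589/181).
Reduce top mod 181: now compute (150/181).
Pull out 2: since 181 ≡ 5 (mod 8), (2/181) = -1.
Reciprocity: 75 ≡ 3 and 181 ≡ 1 (mod 4), so (75/181) = +(181/75).
Reduce top mod 75: now compute (31/75).
Reciprocity: 31 ≡ 3 and 75 ≡ 3 (mod 4), so (31/75) = −(75/31).
Reduce top mod 31: now compute (13/31).
Reciprocity: 13 ≡ 1 and 31 ≡ 3 (mod 4), so (13/31) = +(31/13).
Reduce top mod 13: now compute (5/13).
Reciprocity: 5 ≡ 1 and 13 ≡ 1 (mod 4), so (5/13) = +(13/5).
Reduce top mod 5: now compute (3/5).
Reciprocity: 3 ≡ 3 and 5 ≡ 1 (mod 4), so (3/5) = +(5/3).
Reduce top mod 3: now compute (2/3).
Pull out 2: since 3 ≡ 3 (mod 8), (2/3) = -1.
Reached (1/3) = 1. Collecting the sign flips along the way, the symbol is -1.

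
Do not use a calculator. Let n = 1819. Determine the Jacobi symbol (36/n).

Pull out 2^2: since 1819 ≡ 3 (mod 8), (2/1819) = -1, so (2/1819)^2 = +1.
Reciprocity: 9 ≡ 1 and 1819 ≡ 3 (mod 4), so (9/1819) = +(1819/9).
Reduce top mod 9: now compute (1/9).
Reached (1/9) = 1. Collecting the sign flips along the way, the symbol is +1.

1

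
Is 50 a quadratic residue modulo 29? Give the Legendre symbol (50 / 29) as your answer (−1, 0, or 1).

First reduce: 50 ≡ 21 (mod 29).
Reciprocity: 21 ≡ 1 and 29 ≡ 1 (mod 4), so (21/29) = +(29/21).
Reduce top mod 21: now compute (8/21).
Pull out 2^3: since 21 ≡ 5 (mod 8), (2/21) = -1, so (2/21)^3 = -1.
Reached (1/21) = 1. Collecting the sign flips along the way, the symbol is -1.

-1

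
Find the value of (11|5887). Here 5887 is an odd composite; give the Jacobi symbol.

Reciprocity: 11 ≡ 3 and 5887 ≡ 3 (mod 4), so (11/5887) = −(5887/11).
Reduce top mod 11: now compute (2/11).
Pull out 2: since 11 ≡ 3 (mod 8), (2/11) = -1.
Reached (1/11) = 1. Collecting the sign flips along the way, the symbol is +1.

1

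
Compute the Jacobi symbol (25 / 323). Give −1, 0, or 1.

1

Reciprocity: 25 ≡ 1 and 323 ≡ 3 (mod 4), so (25/323) = +(323/25).
Reduce top mod 25: now compute (23/25).
Reciprocity: 23 ≡ 3 and 25 ≡ 1 (mod 4), so (23/25) = +(25/23).
Reduce top mod 23: now compute (2/23).
Pull out 2: since 23 ≡ 7 (mod 8), (2/23) = +1.
Reached (1/23) = 1. Collecting the sign flips along the way, the symbol is +1.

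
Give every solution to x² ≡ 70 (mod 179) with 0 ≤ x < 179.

41, 138

Since 179 ≡ 3 (mod 4), a square root of 70 is 70^((179+1)/4) = 70^45 mod 179.
Repeated squaring: 70^2≡67, 70^4≡14, 70^8≡17, 70^16≡110, 70^32≡107 (mod 179).
70^45 = 70^(32+8+4+1) ≡ 138 (mod 179).
Check: 138² = 19044 ≡ 70 (mod 179). The two roots are 41 and 138.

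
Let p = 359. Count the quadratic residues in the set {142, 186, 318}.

(142/359) = -1 → non-residue.
(186/359) = -1 → non-residue.
(318/359) = -1 → non-residue.
Total quadratic residues among the 3: 0.

0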